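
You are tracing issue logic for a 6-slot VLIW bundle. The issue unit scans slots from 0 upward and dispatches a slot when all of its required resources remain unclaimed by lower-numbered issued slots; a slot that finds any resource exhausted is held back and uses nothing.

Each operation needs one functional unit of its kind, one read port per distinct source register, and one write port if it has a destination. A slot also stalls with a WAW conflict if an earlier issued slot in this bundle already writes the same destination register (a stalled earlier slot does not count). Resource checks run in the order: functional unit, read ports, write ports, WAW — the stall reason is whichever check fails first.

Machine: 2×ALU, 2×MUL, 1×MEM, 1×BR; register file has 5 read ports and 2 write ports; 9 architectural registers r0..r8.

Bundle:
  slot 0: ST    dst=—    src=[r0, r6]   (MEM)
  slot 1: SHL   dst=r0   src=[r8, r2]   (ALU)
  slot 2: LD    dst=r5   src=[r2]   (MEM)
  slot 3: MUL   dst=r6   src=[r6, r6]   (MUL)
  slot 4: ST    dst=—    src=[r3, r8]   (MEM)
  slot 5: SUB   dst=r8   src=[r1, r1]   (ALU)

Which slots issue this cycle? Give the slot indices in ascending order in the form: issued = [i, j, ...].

slot 0 (MEM): ISSUE — free A2,Mu2,Ld0,B1 rp3 wp2
slot 1 (ALU): ISSUE — free A1,Mu2,Ld0,B1 rp1 wp1
slot 2 (MEM): stall FU — free A1,Mu2,Ld0,B1 rp1 wp1
slot 3 (MUL): ISSUE — free A1,Mu1,Ld0,B1 rp0 wp0
slot 4 (MEM): stall FU — free A1,Mu1,Ld0,B1 rp0 wp0
slot 5 (ALU): stall RD_PORT — free A1,Mu1,Ld0,B1 rp0 wp0

issued = [0, 1, 3]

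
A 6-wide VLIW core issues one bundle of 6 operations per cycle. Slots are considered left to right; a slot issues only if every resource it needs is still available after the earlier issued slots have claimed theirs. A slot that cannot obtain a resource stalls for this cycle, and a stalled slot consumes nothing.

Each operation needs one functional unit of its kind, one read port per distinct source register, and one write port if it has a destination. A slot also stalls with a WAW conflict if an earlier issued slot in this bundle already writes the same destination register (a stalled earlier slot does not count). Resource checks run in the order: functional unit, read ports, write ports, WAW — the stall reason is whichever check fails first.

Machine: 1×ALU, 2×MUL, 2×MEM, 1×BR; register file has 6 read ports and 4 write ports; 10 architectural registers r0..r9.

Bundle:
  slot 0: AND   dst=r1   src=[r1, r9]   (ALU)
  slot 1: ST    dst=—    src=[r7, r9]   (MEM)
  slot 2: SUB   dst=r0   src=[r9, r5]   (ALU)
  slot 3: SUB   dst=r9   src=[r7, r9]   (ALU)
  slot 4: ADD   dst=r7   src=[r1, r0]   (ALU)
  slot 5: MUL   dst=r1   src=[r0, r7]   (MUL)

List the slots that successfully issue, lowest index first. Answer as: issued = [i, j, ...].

slot 0 (ALU): ISSUE — free A0,Mu2,Ld2,B1 rp4 wp3
slot 1 (MEM): ISSUE — free A0,Mu2,Ld1,B1 rp2 wp3
slot 2 (ALU): stall FU — free A0,Mu2,Ld1,B1 rp2 wp3
slot 3 (ALU): stall FU — free A0,Mu2,Ld1,B1 rp2 wp3
slot 4 (ALU): stall FU — free A0,Mu2,Ld1,B1 rp2 wp3
slot 5 (MUL): stall WAW — free A0,Mu2,Ld1,B1 rp2 wp3

issued = [0, 1]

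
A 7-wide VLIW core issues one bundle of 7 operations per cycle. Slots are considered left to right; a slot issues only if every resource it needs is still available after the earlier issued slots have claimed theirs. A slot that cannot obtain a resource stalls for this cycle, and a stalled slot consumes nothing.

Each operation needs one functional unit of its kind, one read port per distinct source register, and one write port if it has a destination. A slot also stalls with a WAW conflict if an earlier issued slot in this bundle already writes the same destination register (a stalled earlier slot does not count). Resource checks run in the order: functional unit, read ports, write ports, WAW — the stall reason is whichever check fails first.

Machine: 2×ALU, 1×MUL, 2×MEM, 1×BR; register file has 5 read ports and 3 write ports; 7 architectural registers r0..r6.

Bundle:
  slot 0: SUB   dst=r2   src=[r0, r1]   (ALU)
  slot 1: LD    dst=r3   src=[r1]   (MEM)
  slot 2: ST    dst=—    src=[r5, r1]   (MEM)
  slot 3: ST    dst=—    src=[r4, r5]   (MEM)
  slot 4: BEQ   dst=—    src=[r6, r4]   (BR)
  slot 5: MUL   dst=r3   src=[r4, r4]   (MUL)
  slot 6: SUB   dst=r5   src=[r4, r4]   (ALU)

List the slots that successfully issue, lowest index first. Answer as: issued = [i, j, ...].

#0 ALU src=r0,r1 dispatched  <A:1 Mu:1 Ld:2 B:1 rd:3 wr:2>
#1 MEM src=r1 dispatched  <A:1 Mu:1 Ld:1 B:1 rd:2 wr:1>
#2 MEM src=r5,r1 dispatched  <A:1 Mu:1 Ld:0 B:1 rd:0 wr:1>
#3 MEM src=r4,r5 held:FU  <A:1 Mu:1 Ld:0 B:1 rd:0 wr:1>
#4 BR src=r6,r4 held:RD_PORT  <A:1 Mu:1 Ld:0 B:1 rd:0 wr:1>
#5 MUL src=r4,r4 held:RD_PORT  <A:1 Mu:1 Ld:0 B:1 rd:0 wr:1>
#6 ALU src=r4,r4 held:RD_PORT  <A:1 Mu:1 Ld:0 B:1 rd:0 wr:1>

issued = [0, 1, 2]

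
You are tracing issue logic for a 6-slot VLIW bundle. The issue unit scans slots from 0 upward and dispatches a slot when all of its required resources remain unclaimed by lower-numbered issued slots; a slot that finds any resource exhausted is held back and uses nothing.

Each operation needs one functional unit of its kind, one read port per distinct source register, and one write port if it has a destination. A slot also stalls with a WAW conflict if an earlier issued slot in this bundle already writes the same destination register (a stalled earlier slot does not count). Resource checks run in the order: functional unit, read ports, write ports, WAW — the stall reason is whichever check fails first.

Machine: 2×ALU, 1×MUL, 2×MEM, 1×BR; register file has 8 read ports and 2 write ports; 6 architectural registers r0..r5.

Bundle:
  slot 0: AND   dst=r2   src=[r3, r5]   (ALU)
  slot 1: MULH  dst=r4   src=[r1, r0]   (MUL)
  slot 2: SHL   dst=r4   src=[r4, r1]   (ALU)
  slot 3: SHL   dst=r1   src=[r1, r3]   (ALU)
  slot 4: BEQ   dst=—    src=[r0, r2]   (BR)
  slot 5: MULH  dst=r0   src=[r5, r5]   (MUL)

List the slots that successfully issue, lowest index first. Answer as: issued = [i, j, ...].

[0] ALU needs rd=2 wr=1: ok; after: ALU=1 MUL=1 MEM=2 BR=1, R=6, W=1
[1] MUL needs rd=2 wr=1: ok; after: ALU=1 MUL=0 MEM=2 BR=1, R=4, W=0
[2] ALU needs rd=2 wr=1: WR_PORT; after: ALU=1 MUL=0 MEM=2 BR=1, R=4, W=0
[3] ALU needs rd=2 wr=1: WR_PORT; after: ALU=1 MUL=0 MEM=2 BR=1, R=4, W=0
[4] BR needs rd=2 wr=0: ok; after: ALU=1 MUL=0 MEM=2 BR=0, R=2, W=0
[5] MUL needs rd=1 wr=1: FU; after: ALU=1 MUL=0 MEM=2 BR=0, R=2, W=0

issued = [0, 1, 4]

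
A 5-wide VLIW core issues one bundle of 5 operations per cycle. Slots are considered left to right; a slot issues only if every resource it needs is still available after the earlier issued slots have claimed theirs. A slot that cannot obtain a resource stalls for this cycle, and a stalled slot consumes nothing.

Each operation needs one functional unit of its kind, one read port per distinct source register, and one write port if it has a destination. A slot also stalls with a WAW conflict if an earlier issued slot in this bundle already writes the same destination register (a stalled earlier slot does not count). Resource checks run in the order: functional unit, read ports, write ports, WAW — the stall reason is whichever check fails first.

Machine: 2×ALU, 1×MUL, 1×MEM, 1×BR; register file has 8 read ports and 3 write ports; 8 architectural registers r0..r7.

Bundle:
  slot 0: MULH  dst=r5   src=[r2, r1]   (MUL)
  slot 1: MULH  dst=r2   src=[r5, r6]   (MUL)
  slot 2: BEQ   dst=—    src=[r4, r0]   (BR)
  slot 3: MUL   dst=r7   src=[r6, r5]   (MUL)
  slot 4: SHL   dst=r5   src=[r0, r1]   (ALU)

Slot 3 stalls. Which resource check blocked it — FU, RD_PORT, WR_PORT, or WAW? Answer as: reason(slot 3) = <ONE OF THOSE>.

#0 MUL src=r2,r1 dispatched  <A:2 Mu:0 Ld:1 B:1 rd:6 wr:2>
#1 MUL src=r5,r6 held:FU  <A:2 Mu:0 Ld:1 B:1 rd:6 wr:2>
#2 BR src=r4,r0 dispatched  <A:2 Mu:0 Ld:1 B:0 rd:4 wr:2>
#3 MUL src=r6,r5 held:FU  <A:2 Mu:0 Ld:1 B:0 rd:4 wr:2>
#4 ALU src=r0,r1 held:WAW  <A:2 Mu:0 Ld:1 B:0 rd:4 wr:2>

reason(slot 3) = FU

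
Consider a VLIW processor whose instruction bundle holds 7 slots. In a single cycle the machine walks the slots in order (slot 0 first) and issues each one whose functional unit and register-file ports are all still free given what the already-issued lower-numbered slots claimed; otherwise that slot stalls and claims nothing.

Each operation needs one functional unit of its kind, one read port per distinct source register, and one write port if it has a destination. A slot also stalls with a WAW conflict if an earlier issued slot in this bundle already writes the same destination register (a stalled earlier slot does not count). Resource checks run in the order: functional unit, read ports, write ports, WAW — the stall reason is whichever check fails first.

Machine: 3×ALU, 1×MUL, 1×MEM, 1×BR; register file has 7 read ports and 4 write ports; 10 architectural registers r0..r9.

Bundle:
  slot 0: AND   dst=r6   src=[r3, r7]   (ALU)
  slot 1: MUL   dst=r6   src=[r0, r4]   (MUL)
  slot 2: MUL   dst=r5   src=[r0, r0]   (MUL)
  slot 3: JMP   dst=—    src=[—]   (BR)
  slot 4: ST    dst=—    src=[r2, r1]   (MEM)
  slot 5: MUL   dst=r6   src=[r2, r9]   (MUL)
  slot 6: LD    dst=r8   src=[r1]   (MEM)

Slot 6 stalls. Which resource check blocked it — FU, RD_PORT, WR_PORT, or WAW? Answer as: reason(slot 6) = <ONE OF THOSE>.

reason(slot 6) = FU

#0 ALU src=r3,r7 dispatched  <A:2 Mu:1 Ld:1 B:1 rd:5 wr:3>
#1 MUL src=r0,r4 held:WAW  <A:2 Mu:1 Ld:1 B:1 rd:5 wr:3>
#2 MUL src=r0,r0 dispatched  <A:2 Mu:0 Ld:1 B:1 rd:4 wr:2>
#3 BR src=- dispatched  <A:2 Mu:0 Ld:1 B:0 rd:4 wr:2>
#4 MEM src=r2,r1 dispatched  <A:2 Mu:0 Ld:0 B:0 rd:2 wr:2>
#5 MUL src=r2,r9 held:FU  <A:2 Mu:0 Ld:0 B:0 rd:2 wr:2>
#6 MEM src=r1 held:FU  <A:2 Mu:0 Ld:0 B:0 rd:2 wr:2>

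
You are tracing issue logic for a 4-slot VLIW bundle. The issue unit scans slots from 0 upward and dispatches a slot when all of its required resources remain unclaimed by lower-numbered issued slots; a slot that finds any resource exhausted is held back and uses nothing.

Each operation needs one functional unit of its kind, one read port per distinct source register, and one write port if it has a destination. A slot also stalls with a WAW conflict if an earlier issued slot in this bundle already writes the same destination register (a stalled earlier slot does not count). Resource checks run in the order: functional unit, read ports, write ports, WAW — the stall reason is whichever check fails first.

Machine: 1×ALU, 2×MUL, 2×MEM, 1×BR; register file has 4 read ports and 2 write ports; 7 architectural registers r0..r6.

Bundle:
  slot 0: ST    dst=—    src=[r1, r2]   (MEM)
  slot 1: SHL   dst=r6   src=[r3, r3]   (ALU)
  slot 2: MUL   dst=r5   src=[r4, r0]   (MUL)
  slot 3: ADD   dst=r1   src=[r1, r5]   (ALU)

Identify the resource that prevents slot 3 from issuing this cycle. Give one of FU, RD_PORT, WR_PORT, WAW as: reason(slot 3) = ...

reason(slot 3) = FU

(0) want 1×MEM +2rd +0wr — yes → AL1|MU2|ME1|BR1|rd2|wr2
(1) want 1×ALU +1rd +1wr — yes → AL0|MU2|ME1|BR1|rd1|wr1
(2) want 1×MUL +2rd +1wr — RD_PORT → AL0|MU2|ME1|BR1|rd1|wr1
(3) want 1×ALU +2rd +1wr — FU → AL0|MU2|ME1|BR1|rd1|wr1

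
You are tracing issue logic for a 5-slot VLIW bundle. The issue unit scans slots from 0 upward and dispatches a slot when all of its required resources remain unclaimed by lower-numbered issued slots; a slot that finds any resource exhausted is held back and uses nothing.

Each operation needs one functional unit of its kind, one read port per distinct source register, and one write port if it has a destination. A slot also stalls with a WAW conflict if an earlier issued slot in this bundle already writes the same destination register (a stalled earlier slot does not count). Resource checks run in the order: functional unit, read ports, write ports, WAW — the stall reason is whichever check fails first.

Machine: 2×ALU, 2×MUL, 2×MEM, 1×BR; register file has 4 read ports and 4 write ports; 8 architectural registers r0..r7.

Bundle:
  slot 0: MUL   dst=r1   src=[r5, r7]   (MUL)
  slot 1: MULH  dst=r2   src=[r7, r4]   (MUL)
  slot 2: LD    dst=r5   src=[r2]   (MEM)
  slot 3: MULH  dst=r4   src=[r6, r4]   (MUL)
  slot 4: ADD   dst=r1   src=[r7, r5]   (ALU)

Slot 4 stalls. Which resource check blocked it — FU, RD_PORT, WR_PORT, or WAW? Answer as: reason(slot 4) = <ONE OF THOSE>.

reason(slot 4) = RD_PORT

  0. MUL→r1 ⇒ go  {2A/1Mu/2Ld/1B | 2r 3w}
  1. MUL→r2 ⇒ go  {2A/0Mu/2Ld/1B | 0r 2w}
  2. MEM→r5 ⇒ no(RD_PORT)  {2A/0Mu/2Ld/1B | 0r 2w}
  3. MUL→r4 ⇒ no(FU)  {2A/0Mu/2Ld/1B | 0r 2w}
  4. ALU→r1 ⇒ no(RD_PORT)  {2A/0Mu/2Ld/1B | 0r 2w}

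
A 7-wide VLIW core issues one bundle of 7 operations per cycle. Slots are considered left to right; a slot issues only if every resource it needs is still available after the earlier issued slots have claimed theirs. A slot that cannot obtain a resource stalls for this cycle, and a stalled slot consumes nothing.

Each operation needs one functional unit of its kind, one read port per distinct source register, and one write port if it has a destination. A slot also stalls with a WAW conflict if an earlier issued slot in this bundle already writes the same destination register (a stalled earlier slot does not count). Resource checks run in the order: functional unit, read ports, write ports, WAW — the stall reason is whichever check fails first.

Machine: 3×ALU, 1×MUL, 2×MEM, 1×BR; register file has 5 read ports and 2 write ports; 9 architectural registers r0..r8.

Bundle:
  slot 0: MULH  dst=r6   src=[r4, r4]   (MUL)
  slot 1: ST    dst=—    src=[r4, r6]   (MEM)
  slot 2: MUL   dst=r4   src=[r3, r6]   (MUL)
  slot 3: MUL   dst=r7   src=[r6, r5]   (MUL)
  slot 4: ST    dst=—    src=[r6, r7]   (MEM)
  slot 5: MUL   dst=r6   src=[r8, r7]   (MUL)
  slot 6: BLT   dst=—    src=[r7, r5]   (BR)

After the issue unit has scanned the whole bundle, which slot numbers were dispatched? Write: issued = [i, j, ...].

(0) want 1×MUL +1rd +1wr — yes → AL3|MU0|ME2|BR1|rd4|wr1
(1) want 1×MEM +2rd +0wr — yes → AL3|MU0|ME1|BR1|rd2|wr1
(2) want 1×MUL +2rd +1wr — FU → AL3|MU0|ME1|BR1|rd2|wr1
(3) want 1×MUL +2rd +1wr — FU → AL3|MU0|ME1|BR1|rd2|wr1
(4) want 1×MEM +2rd +0wr — yes → AL3|MU0|ME0|BR1|rd0|wr1
(5) want 1×MUL +2rd +1wr — FU → AL3|MU0|ME0|BR1|rd0|wr1
(6) want 1×BR +2rd +0wr — RD_PORT → AL3|MU0|ME0|BR1|rd0|wr1

issued = [0, 1, 4]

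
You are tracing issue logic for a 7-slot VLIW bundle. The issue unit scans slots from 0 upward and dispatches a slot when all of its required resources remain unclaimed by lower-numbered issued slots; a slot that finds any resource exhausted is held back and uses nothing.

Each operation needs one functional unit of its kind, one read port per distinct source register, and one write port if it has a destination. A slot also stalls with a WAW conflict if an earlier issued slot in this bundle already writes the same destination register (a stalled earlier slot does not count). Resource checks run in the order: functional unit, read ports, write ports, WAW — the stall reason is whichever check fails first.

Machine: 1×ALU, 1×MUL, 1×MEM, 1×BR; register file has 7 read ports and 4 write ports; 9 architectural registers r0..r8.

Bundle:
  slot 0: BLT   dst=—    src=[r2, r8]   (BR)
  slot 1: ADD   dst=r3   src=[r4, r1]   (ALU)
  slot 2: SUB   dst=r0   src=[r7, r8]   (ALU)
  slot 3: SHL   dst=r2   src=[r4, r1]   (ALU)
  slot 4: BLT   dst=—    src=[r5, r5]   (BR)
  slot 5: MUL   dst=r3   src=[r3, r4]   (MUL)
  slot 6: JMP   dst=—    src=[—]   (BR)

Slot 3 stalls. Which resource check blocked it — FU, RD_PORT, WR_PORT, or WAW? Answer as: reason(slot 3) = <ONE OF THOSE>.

reason(slot 3) = FU

  0. BR ⇒ go  {1A/1Mu/1Ld/0B | 5r 4w}
  1. ALU→r3 ⇒ go  {0A/1Mu/1Ld/0B | 3r 3w}
  2. ALU→r0 ⇒ no(FU)  {0A/1Mu/1Ld/0B | 3r 3w}
  3. ALU→r2 ⇒ no(FU)  {0A/1Mu/1Ld/0B | 3r 3w}
  4. BR ⇒ no(FU)  {0A/1Mu/1Ld/0B | 3r 3w}
  5. MUL→r3 ⇒ no(WAW)  {0A/1Mu/1Ld/0B | 3r 3w}
  6. BR ⇒ no(FU)  {0A/1Mu/1Ld/0B | 3r 3w}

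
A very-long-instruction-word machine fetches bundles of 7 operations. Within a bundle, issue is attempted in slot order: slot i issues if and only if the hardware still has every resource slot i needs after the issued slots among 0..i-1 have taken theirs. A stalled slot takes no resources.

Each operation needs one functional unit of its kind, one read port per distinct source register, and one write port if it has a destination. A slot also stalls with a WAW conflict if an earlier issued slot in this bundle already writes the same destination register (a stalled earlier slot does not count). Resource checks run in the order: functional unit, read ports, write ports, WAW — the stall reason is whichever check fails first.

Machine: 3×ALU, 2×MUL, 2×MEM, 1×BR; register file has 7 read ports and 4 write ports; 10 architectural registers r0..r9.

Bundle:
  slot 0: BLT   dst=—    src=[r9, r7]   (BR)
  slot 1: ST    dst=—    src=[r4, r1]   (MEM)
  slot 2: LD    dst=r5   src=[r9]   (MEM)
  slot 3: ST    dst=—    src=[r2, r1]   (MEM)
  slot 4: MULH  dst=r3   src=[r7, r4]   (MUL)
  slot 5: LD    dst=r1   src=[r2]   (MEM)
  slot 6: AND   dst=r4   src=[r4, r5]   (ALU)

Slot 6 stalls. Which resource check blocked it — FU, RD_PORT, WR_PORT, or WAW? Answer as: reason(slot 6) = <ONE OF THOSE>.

reason(slot 6) = RD_PORT

  0. BR ⇒ go  {3A/2Mu/2Ld/0B | 5r 4w}
  1. MEM ⇒ go  {3A/2Mu/1Ld/0B | 3r 4w}
  2. MEM→r5 ⇒ go  {3A/2Mu/0Ld/0B | 2r 3w}
  3. MEM ⇒ no(FU)  {3A/2Mu/0Ld/0B | 2r 3w}
  4. MUL→r3 ⇒ go  {3A/1Mu/0Ld/0B | 0r 2w}
  5. MEM→r1 ⇒ no(FU)  {3A/1Mu/0Ld/0B | 0r 2w}
  6. ALU→r4 ⇒ no(RD_PORT)  {3A/1Mu/0Ld/0B | 0r 2w}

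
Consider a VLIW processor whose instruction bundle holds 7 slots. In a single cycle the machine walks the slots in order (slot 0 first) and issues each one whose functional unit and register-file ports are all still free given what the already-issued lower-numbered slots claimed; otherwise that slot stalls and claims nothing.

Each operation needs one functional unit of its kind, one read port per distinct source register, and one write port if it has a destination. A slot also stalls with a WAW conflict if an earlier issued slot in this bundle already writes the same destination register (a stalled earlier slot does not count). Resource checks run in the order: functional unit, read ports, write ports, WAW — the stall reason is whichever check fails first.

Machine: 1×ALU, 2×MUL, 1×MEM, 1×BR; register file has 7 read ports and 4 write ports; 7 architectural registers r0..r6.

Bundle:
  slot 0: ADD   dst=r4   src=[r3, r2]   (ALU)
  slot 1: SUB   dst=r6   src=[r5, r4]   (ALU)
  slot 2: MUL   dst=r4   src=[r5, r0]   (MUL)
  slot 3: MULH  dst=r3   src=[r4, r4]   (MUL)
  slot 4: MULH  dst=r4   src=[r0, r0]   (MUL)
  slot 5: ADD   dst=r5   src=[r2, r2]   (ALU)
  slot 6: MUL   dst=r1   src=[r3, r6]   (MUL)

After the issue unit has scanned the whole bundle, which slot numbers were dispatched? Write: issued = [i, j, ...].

issued = [0, 3, 6]

  0. ALU→r4 ⇒ go  {0A/2Mu/1Ld/1B | 5r 3w}
  1. ALU→r6 ⇒ no(FU)  {0A/2Mu/1Ld/1B | 5r 3w}
  2. MUL→r4 ⇒ no(WAW)  {0A/2Mu/1Ld/1B | 5r 3w}
  3. MUL→r3 ⇒ go  {0A/1Mu/1Ld/1B | 4r 2w}
  4. MUL→r4 ⇒ no(WAW)  {0A/1Mu/1Ld/1B | 4r 2w}
  5. ALU→r5 ⇒ no(FU)  {0A/1Mu/1Ld/1B | 4r 2w}
  6. MUL→r1 ⇒ go  {0A/0Mu/1Ld/1B | 2r 1w}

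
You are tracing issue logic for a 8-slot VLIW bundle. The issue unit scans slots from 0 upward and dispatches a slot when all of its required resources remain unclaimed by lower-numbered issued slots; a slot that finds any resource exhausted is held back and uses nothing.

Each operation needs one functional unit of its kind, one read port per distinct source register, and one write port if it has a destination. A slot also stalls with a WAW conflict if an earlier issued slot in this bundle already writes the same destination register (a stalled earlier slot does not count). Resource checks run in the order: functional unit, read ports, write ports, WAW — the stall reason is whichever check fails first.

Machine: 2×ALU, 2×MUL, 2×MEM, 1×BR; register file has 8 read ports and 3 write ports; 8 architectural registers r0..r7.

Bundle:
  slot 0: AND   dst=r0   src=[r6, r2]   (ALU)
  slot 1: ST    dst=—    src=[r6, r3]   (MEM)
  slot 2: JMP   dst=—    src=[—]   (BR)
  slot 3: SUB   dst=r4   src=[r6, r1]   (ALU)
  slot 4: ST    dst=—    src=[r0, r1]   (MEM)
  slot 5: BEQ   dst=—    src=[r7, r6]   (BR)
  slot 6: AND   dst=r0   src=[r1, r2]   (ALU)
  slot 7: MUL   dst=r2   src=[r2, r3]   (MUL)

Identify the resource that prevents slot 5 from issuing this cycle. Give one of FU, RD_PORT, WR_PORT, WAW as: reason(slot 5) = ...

#0 ALU src=r6,r2 dispatched  <A:1 Mu:2 Ld:2 B:1 rd:6 wr:2>
#1 MEM src=r6,r3 dispatched  <A:1 Mu:2 Ld:1 B:1 rd:4 wr:2>
#2 BR src=- dispatched  <A:1 Mu:2 Ld:1 B:0 rd:4 wr:2>
#3 ALU src=r6,r1 dispatched  <A:0 Mu:2 Ld:1 B:0 rd:2 wr:1>
#4 MEM src=r0,r1 dispatched  <A:0 Mu:2 Ld:0 B:0 rd:0 wr:1>
#5 BR src=r7,r6 held:FU  <A:0 Mu:2 Ld:0 B:0 rd:0 wr:1>
#6 ALU src=r1,r2 held:FU  <A:0 Mu:2 Ld:0 B:0 rd:0 wr:1>
#7 MUL src=r2,r3 held:RD_PORT  <A:0 Mu:2 Ld:0 B:0 rd:0 wr:1>

reason(slot 5) = FU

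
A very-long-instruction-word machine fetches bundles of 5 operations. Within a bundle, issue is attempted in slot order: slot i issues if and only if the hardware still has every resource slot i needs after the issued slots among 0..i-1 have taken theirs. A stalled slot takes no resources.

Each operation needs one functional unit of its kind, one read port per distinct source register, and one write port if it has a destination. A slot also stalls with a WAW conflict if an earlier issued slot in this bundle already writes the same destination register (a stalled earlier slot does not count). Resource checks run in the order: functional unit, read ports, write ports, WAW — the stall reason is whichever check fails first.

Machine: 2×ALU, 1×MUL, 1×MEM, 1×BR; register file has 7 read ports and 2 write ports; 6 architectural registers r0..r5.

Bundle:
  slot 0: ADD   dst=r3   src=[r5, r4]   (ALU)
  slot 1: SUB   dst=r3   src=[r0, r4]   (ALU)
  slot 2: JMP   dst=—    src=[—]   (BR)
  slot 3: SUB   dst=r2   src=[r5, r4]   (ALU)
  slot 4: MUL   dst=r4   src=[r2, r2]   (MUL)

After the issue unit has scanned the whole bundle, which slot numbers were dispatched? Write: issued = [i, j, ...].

issued = [0, 2, 3]

[0] ALU needs rd=2 wr=1: ok; after: ALU=1 MUL=1 MEM=1 BR=1, R=5, W=1
[1] ALU needs rd=2 wr=1: WAW; after: ALU=1 MUL=1 MEM=1 BR=1, R=5, W=1
[2] BR needs rd=0 wr=0: ok; after: ALU=1 MUL=1 MEM=1 BR=0, R=5, W=1
[3] ALU needs rd=2 wr=1: ok; after: ALU=0 MUL=1 MEM=1 BR=0, R=3, W=0
[4] MUL needs rd=1 wr=1: WR_PORT; after: ALU=0 MUL=1 MEM=1 BR=0, R=3, W=0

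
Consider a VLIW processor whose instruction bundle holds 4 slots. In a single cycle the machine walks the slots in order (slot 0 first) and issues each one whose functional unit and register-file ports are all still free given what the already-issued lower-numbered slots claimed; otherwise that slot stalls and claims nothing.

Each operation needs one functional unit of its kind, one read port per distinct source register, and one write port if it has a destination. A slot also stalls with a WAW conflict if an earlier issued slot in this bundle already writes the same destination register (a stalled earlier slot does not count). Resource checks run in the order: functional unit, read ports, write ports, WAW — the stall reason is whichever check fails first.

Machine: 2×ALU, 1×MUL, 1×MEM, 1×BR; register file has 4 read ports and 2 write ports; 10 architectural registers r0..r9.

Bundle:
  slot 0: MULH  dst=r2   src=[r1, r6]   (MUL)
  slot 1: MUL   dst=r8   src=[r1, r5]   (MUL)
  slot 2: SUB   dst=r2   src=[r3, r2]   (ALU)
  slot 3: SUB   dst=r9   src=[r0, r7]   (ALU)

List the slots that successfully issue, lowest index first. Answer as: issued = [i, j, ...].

(0) want 1×MUL +2rd +1wr — yes → AL2|MU0|ME1|BR1|rd2|wr1
(1) want 1×MUL +2rd +1wr — FU → AL2|MU0|ME1|BR1|rd2|wr1
(2) want 1×ALU +2rd +1wr — WAW → AL2|MU0|ME1|BR1|rd2|wr1
(3) want 1×ALU +2rd +1wr — yes → AL1|MU0|ME1|BR1|rd0|wr0

issued = [0, 3]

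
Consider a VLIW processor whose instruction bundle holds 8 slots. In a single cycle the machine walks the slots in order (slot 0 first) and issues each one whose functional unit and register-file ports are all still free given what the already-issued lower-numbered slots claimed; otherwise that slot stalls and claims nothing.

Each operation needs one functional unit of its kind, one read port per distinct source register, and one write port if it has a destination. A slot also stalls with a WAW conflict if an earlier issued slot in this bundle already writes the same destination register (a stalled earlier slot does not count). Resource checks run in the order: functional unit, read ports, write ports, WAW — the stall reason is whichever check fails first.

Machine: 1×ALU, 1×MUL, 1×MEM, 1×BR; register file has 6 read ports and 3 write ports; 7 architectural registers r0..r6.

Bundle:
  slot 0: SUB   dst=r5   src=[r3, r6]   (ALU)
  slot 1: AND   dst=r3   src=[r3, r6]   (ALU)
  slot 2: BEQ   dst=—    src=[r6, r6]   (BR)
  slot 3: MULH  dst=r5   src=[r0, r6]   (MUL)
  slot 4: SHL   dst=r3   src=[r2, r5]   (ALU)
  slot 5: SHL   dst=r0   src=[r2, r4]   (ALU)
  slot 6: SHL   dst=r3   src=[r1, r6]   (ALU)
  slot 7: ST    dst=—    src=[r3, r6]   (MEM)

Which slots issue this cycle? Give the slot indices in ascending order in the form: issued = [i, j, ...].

  0. ALU→r5 ⇒ go  {0A/1Mu/1Ld/1B | 4r 2w}
  1. ALU→r3 ⇒ no(FU)  {0A/1Mu/1Ld/1B | 4r 2w}
  2. BR ⇒ go  {0A/1Mu/1Ld/0B | 3r 2w}
  3. MUL→r5 ⇒ no(WAW)  {0A/1Mu/1Ld/0B | 3r 2w}
  4. ALU→r3 ⇒ no(FU)  {0A/1Mu/1Ld/0B | 3r 2w}
  5. ALU→r0 ⇒ no(FU)  {0A/1Mu/1Ld/0B | 3r 2w}
  6. ALU→r3 ⇒ no(FU)  {0A/1Mu/1Ld/0B | 3r 2w}
  7. MEM ⇒ go  {0A/1Mu/0Ld/0B | 1r 2w}

issued = [0, 2, 7]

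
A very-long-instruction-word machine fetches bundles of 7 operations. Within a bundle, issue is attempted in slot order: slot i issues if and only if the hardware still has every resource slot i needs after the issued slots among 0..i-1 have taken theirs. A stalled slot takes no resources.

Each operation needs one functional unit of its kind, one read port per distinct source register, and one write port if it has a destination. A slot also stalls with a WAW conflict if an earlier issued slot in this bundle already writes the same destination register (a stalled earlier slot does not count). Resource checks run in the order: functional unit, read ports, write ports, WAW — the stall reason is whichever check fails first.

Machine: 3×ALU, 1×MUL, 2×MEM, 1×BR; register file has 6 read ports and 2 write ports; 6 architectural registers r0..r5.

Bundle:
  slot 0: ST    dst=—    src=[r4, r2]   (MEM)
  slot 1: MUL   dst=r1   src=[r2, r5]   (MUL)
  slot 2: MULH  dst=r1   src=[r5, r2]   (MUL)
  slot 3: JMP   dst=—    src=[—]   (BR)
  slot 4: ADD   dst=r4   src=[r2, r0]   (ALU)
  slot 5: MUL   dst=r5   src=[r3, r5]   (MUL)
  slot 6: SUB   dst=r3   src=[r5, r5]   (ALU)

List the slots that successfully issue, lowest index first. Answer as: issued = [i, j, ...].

issued = [0, 1, 3, 4]

  0. MEM ⇒ go  {3A/1Mu/1Ld/1B | 4r 2w}
  1. MUL→r1 ⇒ go  {3A/0Mu/1Ld/1B | 2r 1w}
  2. MUL→r1 ⇒ no(FU)  {3A/0Mu/1Ld/1B | 2r 1w}
  3. BR ⇒ go  {3A/0Mu/1Ld/0B | 2r 1w}
  4. ALU→r4 ⇒ go  {2A/0Mu/1Ld/0B | 0r 0w}
  5. MUL→r5 ⇒ no(FU)  {2A/0Mu/1Ld/0B | 0r 0w}
  6. ALU→r3 ⇒ no(RD_PORT)  {2A/0Mu/1Ld/0B | 0r 0w}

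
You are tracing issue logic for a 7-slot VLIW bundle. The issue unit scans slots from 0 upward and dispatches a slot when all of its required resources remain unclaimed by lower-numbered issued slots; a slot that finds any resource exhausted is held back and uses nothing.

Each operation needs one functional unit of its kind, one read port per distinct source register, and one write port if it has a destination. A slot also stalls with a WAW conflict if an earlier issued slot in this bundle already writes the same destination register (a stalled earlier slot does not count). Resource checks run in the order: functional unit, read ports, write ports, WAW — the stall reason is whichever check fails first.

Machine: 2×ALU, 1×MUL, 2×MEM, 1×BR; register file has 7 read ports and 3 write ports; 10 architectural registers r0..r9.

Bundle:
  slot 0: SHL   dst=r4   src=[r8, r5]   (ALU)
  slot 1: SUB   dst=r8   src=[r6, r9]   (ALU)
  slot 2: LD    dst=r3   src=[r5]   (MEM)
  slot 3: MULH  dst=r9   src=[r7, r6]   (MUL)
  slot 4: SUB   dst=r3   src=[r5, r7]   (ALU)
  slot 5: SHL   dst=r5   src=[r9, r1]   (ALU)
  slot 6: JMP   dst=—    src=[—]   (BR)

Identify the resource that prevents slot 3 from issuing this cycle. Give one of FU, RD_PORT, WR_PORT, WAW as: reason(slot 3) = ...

reason(slot 3) = WR_PORT

slot 0 (ALU): ISSUE — free A1,Mu1,Ld2,B1 rp5 wp2
slot 1 (ALU): ISSUE — free A0,Mu1,Ld2,B1 rp3 wp1
slot 2 (MEM): ISSUE — free A0,Mu1,Ld1,B1 rp2 wp0
slot 3 (MUL): stall WR_PORT — free A0,Mu1,Ld1,B1 rp2 wp0
slot 4 (ALU): stall FU — free A0,Mu1,Ld1,B1 rp2 wp0
slot 5 (ALU): stall FU — free A0,Mu1,Ld1,B1 rp2 wp0
slot 6 (BR): ISSUE — free A0,Mu1,Ld1,B0 rp2 wp0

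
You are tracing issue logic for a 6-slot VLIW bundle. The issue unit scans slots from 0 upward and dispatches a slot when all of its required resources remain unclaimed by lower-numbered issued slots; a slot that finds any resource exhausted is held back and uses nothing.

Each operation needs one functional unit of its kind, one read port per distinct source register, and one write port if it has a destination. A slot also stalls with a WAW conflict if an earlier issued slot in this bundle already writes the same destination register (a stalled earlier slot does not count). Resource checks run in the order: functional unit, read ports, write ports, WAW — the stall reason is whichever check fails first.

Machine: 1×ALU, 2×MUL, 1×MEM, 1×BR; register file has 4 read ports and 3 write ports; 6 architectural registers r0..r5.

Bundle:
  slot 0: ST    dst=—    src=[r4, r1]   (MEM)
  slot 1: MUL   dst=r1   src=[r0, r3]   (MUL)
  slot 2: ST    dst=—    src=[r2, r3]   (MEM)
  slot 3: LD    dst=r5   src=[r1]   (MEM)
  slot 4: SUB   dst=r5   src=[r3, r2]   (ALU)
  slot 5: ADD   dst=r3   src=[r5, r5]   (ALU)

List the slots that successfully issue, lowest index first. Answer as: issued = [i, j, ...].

(0) want 1×MEM +2rd +0wr — yes → AL1|MU2|ME0|BR1|rd2|wr3
(1) want 1×MUL +2rd +1wr — yes → AL1|MU1|ME0|BR1|rd0|wr2
(2) want 1×MEM +2rd +0wr — FU → AL1|MU1|ME0|BR1|rd0|wr2
(3) want 1×MEM +1rd +1wr — FU → AL1|MU1|ME0|BR1|rd0|wr2
(4) want 1×ALU +2rd +1wr — RD_PORT → AL1|MU1|ME0|BR1|rd0|wr2
(5) want 1×ALU +1rd +1wr — RD_PORT → AL1|MU1|ME0|BR1|rd0|wr2

issued = [0, 1]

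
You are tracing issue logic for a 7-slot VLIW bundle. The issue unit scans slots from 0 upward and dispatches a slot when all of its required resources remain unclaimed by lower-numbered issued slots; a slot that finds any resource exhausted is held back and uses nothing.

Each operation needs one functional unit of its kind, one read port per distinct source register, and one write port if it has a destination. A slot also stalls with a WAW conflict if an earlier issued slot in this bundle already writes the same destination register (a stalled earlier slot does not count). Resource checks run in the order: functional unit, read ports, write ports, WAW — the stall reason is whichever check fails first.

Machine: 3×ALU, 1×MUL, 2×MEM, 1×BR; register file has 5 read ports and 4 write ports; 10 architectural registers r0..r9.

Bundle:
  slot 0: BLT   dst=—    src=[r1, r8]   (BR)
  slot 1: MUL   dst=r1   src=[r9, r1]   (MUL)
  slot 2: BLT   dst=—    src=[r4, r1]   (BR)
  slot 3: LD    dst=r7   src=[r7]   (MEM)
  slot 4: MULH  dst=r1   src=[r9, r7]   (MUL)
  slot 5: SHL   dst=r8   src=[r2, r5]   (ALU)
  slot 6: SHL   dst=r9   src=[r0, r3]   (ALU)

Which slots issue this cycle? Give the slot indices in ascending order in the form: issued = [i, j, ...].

issued = [0, 1, 3]

slot 0 (BR): ISSUE — free A3,Mu1,Ld2,B0 rp3 wp4
slot 1 (MUL): ISSUE — free A3,Mu0,Ld2,B0 rp1 wp3
slot 2 (BR): stall FU — free A3,Mu0,Ld2,B0 rp1 wp3
slot 3 (MEM): ISSUE — free A3,Mu0,Ld1,B0 rp0 wp2
slot 4 (MUL): stall FU — free A3,Mu0,Ld1,B0 rp0 wp2
slot 5 (ALU): stall RD_PORT — free A3,Mu0,Ld1,B0 rp0 wp2
slot 6 (ALU): stall RD_PORT — free A3,Mu0,Ld1,B0 rp0 wp2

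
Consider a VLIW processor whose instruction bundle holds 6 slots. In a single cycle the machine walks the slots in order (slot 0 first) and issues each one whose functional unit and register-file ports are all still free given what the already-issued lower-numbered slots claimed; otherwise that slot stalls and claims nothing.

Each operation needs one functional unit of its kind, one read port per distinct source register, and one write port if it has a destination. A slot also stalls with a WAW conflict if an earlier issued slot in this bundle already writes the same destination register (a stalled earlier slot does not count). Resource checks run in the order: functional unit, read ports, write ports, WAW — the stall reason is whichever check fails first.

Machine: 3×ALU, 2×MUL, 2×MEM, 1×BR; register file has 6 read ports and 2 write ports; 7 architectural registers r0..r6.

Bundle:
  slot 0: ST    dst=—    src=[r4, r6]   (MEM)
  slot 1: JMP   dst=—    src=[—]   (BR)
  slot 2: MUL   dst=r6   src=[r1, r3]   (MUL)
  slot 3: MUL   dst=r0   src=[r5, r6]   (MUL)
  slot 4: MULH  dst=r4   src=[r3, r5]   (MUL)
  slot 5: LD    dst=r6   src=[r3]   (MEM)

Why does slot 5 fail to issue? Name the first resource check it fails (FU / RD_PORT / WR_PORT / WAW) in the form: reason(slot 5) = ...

  0. MEM ⇒ go  {3A/2Mu/1Ld/1B | 4r 2w}
  1. BR ⇒ go  {3A/2Mu/1Ld/0B | 4r 2w}
  2. MUL→r6 ⇒ go  {3A/1Mu/1Ld/0B | 2r 1w}
  3. MUL→r0 ⇒ go  {3A/0Mu/1Ld/0B | 0r 0w}
  4. MUL→r4 ⇒ no(FU)  {3A/0Mu/1Ld/0B | 0r 0w}
  5. MEM→r6 ⇒ no(RD_PORT)  {3A/0Mu/1Ld/0B | 0r 0w}

reason(slot 5) = RD_PORT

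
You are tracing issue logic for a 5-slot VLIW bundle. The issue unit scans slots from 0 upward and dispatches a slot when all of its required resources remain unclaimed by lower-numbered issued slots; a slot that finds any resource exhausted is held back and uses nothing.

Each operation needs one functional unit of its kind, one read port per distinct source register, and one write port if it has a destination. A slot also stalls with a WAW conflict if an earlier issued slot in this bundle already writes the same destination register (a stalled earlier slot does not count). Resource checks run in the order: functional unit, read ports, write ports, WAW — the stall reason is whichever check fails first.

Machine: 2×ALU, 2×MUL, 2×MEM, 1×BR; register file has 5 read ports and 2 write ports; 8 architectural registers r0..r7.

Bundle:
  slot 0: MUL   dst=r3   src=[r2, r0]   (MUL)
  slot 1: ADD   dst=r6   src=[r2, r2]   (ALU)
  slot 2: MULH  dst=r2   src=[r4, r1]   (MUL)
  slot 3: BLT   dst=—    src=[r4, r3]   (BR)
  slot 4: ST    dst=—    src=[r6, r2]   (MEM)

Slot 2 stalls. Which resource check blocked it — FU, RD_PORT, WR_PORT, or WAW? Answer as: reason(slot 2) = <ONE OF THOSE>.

reason(slot 2) = WR_PORT

  0. MUL→r3 ⇒ go  {2A/1Mu/2Ld/1B | 3r 1w}
  1. ALU→r6 ⇒ go  {1A/1Mu/2Ld/1B | 2r 0w}
  2. MUL→r2 ⇒ no(WR_PORT)  {1A/1Mu/2Ld/1B | 2r 0w}
  3. BR ⇒ go  {1A/1Mu/2Ld/0B | 0r 0w}
  4. MEM ⇒ no(RD_PORT)  {1A/1Mu/2Ld/0B | 0r 0w}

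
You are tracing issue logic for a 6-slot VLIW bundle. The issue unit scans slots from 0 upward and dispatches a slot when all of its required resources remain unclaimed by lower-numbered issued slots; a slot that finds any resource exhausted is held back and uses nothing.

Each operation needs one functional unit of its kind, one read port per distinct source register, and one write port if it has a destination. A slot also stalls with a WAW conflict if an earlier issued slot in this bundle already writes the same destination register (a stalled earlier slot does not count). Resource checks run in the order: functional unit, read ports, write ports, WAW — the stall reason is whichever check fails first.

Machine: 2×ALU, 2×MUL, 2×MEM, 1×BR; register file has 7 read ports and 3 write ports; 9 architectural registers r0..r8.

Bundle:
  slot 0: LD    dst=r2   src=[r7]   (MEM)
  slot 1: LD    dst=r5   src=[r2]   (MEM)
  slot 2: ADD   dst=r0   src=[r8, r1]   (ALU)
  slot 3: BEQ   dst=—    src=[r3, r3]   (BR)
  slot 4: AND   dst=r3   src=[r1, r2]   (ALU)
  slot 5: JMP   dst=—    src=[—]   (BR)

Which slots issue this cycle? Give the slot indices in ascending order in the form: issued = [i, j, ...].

(0) want 1×MEM +1rd +1wr — yes → AL2|MU2|ME1|BR1|rd6|wr2
(1) want 1×MEM +1rd +1wr — yes → AL2|MU2|ME0|BR1|rd5|wr1
(2) want 1×ALU +2rd +1wr — yes → AL1|MU2|ME0|BR1|rd3|wr0
(3) want 1×BR +1rd +0wr — yes → AL1|MU2|ME0|BR0|rd2|wr0
(4) want 1×ALU +2rd +1wr — WR_PORT → AL1|MU2|ME0|BR0|rd2|wr0
(5) want 1×BR +0rd +0wr — FU → AL1|MU2|ME0|BR0|rd2|wr0

issued = [0, 1, 2, 3]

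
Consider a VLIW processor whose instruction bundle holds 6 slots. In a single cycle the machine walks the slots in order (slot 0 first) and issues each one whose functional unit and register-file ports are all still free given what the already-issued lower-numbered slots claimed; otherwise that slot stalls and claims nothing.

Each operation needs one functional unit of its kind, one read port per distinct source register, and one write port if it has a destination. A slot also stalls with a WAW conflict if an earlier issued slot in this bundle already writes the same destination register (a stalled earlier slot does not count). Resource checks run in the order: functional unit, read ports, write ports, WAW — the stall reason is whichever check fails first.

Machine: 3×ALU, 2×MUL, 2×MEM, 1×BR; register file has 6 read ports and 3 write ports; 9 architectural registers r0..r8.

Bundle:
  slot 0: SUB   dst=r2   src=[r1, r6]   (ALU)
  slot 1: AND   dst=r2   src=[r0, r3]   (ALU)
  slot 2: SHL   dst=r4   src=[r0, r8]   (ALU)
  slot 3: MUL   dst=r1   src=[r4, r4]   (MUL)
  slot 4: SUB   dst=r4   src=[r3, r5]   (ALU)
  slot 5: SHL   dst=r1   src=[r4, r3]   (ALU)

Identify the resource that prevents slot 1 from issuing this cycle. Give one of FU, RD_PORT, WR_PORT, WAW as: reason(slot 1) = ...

reason(slot 1) = WAW

  0. ALU→r2 ⇒ go  {2A/2Mu/2Ld/1B | 4r 2w}
  1. ALU→r2 ⇒ no(WAW)  {2A/2Mu/2Ld/1B | 4r 2w}
  2. ALU→r4 ⇒ go  {1A/2Mu/2Ld/1B | 2r 1w}
  3. MUL→r1 ⇒ go  {1A/1Mu/2Ld/1B | 1r 0w}
  4. ALU→r4 ⇒ no(RD_PORT)  {1A/1Mu/2Ld/1B | 1r 0w}
  5. ALU→r1 ⇒ no(RD_PORT)  {1A/1Mu/2Ld/1B | 1r 0w}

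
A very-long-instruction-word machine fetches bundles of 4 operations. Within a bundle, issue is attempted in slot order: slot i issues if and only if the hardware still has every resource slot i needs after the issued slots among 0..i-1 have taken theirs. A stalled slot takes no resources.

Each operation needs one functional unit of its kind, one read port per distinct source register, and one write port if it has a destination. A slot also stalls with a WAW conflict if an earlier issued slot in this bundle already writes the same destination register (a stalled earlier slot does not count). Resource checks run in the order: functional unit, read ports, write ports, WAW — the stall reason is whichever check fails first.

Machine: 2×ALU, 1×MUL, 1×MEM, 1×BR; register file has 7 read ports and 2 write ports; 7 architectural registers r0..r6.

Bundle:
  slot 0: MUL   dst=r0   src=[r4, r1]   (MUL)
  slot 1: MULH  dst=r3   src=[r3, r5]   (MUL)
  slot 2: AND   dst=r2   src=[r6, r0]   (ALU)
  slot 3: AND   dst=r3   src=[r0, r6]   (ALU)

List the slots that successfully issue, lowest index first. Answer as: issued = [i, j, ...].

  0. MUL→r0 ⇒ go  {2A/0Mu/1Ld/1B | 5r 1w}
  1. MUL→r3 ⇒ no(FU)  {2A/0Mu/1Ld/1B | 5r 1w}
  2. ALU→r2 ⇒ go  {1A/0Mu/1Ld/1B | 3r 0w}
  3. ALU→r3 ⇒ no(WR_PORT)  {1A/0Mu/1Ld/1B | 3r 0w}

issued = [0, 2]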